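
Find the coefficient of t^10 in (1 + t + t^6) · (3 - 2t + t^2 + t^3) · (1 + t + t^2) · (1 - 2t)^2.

10

(1 + t + t^6) has coefficients 1,1,0,0,0,0,1 for degrees 0…6.
(3 - 2t + t^2 + t^3) has coefficients 3,-2,1,1,0,0,0,0,0,0,0 for degrees 0…10.
Multiplying by (1 + t + t^2) gives running coefficients 3,1,2,0,2,1,0,0,0,0,0 for degrees 0…10.
Finally multiplying by (1 - 2t)^2, the product of all factors after the first has coefficients 3,-11,10,-4,10,-7,4,4,0,0,0 for degrees 0…10.
[t^10] = 1·0 + 1·0 + 1·10 = 10.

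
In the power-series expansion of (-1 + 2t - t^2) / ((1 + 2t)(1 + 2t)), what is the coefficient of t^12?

The denominator gives the recurrence a_n = −4a_(n−1) − 4a_(n−2) for n ≥ 3; the numerator fixes a_0 = -1, a_1 = 6, a_2 = -21.
Iterating: -1, 6, -21, 60, -156, 384, -912, 2112, -4800, 10752, -23808, 52224, -113664, so a_12 = -113664.

-113664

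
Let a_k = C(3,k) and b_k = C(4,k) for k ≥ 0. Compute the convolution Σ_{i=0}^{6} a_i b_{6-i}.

Write out a_i and b_{6-i} for i = 0,…,6 and sum the products.
Σ = 1·0 + 3·0 + 3·1 + 1·4 + 0·6 + 0·4 + 0·1 = 7.

7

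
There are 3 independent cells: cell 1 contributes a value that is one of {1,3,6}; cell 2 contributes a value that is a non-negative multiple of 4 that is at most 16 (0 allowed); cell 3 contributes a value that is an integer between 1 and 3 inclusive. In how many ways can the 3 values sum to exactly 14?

2

The generating function for the choices is (y + y^3 + y^6)·(1 + y^4 + y^8 + y^12 + y^16)·(y + y^2 + y^3); the count is [y^14].
(y + y^3 + y^6) has coefficients 0,1,0,1,0,0,1 for degrees 0…6.
(1 + y^4 + y^8 + y^12 + y^16) has coefficients 1,0,0,0,1,0,0,0,1,0,0,0,1,0,0 for degrees 0…14.
Finally multiplying by (y + y^2 + y^3), the product of all factors after the first has coefficients 0,1,1,1,0,1,1,1,0,1,1,1,0,1,1 for degrees 0…14.
[y^14] = 1·1 + 1·1 + 1·0 = 2.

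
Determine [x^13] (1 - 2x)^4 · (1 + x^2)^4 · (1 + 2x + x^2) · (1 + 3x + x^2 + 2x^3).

(1 - 2x)^4 has coefficients 1,-8,24,-32,16 for degrees 0…4.
(1 + x^2)^4 has coefficients 1,0,4,0,6,0,4,0,1,0,0,0,0,0 for degrees 0…13.
Multiplying by (1 + 2x + x^2) gives running coefficients 1,2,5,8,10,12,10,8,5,2,1,0,0,0 for degrees 0…13.
Finally multiplying by (1 + 3x + x^2 + 2x^3), the product of all factors after the first has coefficients 1,5,12,27,43,60,72,70,63,45,28,15,5,2 for degrees 0…13.
[x^13] = 1·2 − 8·5 + 24·15 − 32·28 + 16·45 = 146.

146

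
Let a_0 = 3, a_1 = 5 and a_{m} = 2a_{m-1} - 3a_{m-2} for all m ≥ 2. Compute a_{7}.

The ordinary generating function has denominator 1 - 2y + 3y^2.
Iterating the recurrence: a_0,…,a_{7} = 3, 5, 1, -13, -29, -19, 49, 155.

155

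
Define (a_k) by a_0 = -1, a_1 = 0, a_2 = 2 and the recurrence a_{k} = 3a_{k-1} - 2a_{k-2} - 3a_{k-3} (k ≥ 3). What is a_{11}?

The ordinary generating function has denominator 1 - 3z + 2z^2 + 3z^3.
Iterating the recurrence: a_0,…,a_{11} = -1, 0, 2, 9, 23, 45, 62, 27, -178, -774, -2047, -4059.

-4059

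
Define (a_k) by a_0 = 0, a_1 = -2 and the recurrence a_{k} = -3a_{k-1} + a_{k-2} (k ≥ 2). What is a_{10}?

The ordinary generating function has denominator 1 + 3x - x^2.
Iterating the recurrence: a_0,…,a_{10} = 0, -2, 6, -20, 66, -218, 720, -2378, 7854, -25940, 85674.

85674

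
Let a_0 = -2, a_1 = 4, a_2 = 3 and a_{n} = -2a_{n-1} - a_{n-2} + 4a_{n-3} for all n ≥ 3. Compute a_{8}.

The ordinary generating function has denominator 1 + 2x + x^2 - 4x^3.
Iterating the recurrence: a_0,…,a_{8} = -2, 4, 3, -18, 49, -68, 15, 234, -755.

-755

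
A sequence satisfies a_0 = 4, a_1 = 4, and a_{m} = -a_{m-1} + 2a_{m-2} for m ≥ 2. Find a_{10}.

The ordinary generating function has denominator 1 + y - 2y^2.
Iterating the recurrence: a_0,…,a_{10} = 4, 4, 4, 4, 4, 4, 4, 4, 4, 4, 4.

4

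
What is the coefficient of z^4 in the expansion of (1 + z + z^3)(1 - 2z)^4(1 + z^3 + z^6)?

(1 + z + z^3) has coefficients 1,1,0,1 for degrees 0…3.
(1 - 2z)^4 has coefficients 1,-8,24,-32,16 for degrees 0…4.
Finally multiplying by (1 + z^3 + z^6), the product of all factors after the first has coefficients 1,-8,24,-31,8 for degrees 0…4.
[z^4] = 1·8 + 1·(-31) + 1·(-8) = -31.

-31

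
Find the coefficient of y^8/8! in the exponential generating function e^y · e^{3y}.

The EGF product rule gives c_8 = Σ_{k_1+k_2=8} C(8; k_1,k_2) · ∏ g_i(k_i), where e^y gives (1)^k; e^{3y} gives (3)^k.
g_1(k) for k = 0…8: 1, 1, 1, 1, 1, 1, 1, 1, 1.
g_2(k) for k = 0…8: 1, 3, 9, 27, 81, 243, 729, 2187, 6561.
c_8 = Σ_k C(8,k)·g_1(k)·g_2(8−k) = 1·1·6561 + 8·1·2187 + 28·1·729 + 56·1·243 + 70·1·81 + 56·1·27 + 28·1·9 + 8·1·3 + 1·1·1 = 6561 + 17496 + 20412 + 13608 + 5670 + 1512 + 252 + 24 + 1 = 65536.

65536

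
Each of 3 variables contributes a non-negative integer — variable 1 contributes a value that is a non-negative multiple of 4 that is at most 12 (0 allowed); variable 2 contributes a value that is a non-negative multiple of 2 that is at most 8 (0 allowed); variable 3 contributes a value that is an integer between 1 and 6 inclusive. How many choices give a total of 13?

8

The generating function for the choices is (1 + q^4 + q^8 + q^12)·(1 + q^2 + q^4 + q^6 + q^8)·(q + q^2 + q^3 + q^4 + q^5 + q^6); the count is [q^13].
(1 + q^4 + q^8 + q^12) has coefficients 1,0,0,0,1,0,0,0,1,0,0,0,1 for degrees 0…12.
(1 + q^2 + q^4 + q^6 + q^8) has coefficients 1,0,1,0,1,0,1,0,1,0,0,0,0,0 for degrees 0…13.
Finally multiplying by (q + q^2 + q^3 + q^4 + q^5 + q^6), the product of all factors after the first has coefficients 0,1,1,2,2,3,3,3,3,3,3,2,2,1 for degrees 0…13.
[q^13] = 1·1 + 1·3 + 1·3 + 1·1 = 8.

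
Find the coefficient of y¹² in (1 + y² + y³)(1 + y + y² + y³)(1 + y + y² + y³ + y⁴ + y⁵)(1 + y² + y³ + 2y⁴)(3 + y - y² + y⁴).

(1 + y² + y³) has coefficients 1,0,1,1 for degrees 0…3.
(1 + y + y² + y³) has coefficients 1,1,1,1,0,0,0,0,0,0,0,0,0 for degrees 0…12.
Multiplying by (1 + y + y² + y³ + y⁴ + y⁵) gives running coefficients 1,2,3,4,4,4,3,2,1,0,0,0,0 for degrees 0…12.
Multiplying by (1 + y² + y³ + 2y⁴) gives running coefficients 1,2,4,7,11,15,17,18,16,13,9,5,2 for degrees 0…12.
Finally multiplying by (3 + y - y² + y⁴), the product of all factors after the first has coefficients 3,7,13,23,37,51,59,63,60,52,41,29,18 for degrees 0…12.
[y¹²] = 1·18 + 1·41 + 1·52 = 111.

111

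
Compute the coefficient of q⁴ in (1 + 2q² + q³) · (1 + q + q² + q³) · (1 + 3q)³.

(1 + 2q² + q³) has coefficients 1,0,2,1 for degrees 0…3.
(1 + q + q² + q³) has coefficients 1,1,1,1,0 for degrees 0…4.
Finally multiplying by (1 + 3q)³, the product of all factors after the first has coefficients 1,10,37,64,63 for degrees 0…4.
[q⁴] = 1·63 + 2·37 + 1·10 = 147.

147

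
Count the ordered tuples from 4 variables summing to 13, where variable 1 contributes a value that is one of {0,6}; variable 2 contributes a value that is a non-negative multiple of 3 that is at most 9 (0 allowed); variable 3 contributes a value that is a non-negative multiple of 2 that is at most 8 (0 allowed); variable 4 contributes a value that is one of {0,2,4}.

The generating function for the choices is (1 + t^6)·(1 + t^3 + t^6 + t^9)·(1 + t^2 + t^4 + t^6 + t^8)·(1 + t^2 + t^4); the count is [t^13].
(1 + t^6) has coefficients 1,0,0,0,0,0,1 for degrees 0…6.
(1 + t^3 + t^6 + t^9) has coefficients 1,0,0,1,0,0,1,0,0,1,0,0,0,0 for degrees 0…13.
Multiplying by (1 + t^2 + t^4 + t^6 + t^8) gives running coefficients 1,0,1,1,1,1,2,1,2,2,1,2,1,1 for degrees 0…13.
Finally multiplying by (1 + t^2 + t^4), the product of all factors after the first has coefficients 1,0,2,1,3,2,4,3,5,4,5,5,4,5 for degrees 0…13.
[t^13] = 1·5 + 1·3 = 8.

8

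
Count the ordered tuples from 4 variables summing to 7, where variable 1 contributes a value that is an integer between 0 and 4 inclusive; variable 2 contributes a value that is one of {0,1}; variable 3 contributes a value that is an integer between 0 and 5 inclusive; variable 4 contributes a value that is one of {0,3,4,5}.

28

The generating function for the choices is (1 + x + x^2 + x^3 + x^4)·(1 + x)·(1 + x + x^2 + x^3 + x^4 + x^5)·(1 + x^3 + x^4 + x^5); the count is [x^7].
(1 + x + x^2 + x^3 + x^4) has coefficients 1,1,1,1,1 for degrees 0…4.
(1 + x) has coefficients 1,1,0,0,0,0,0,0 for degrees 0…7.
Multiplying by (1 + x + x^2 + x^3 + x^4 + x^5) gives running coefficients 1,2,2,2,2,2,1,0 for degrees 0…7.
Finally multiplying by (1 + x^3 + x^4 + x^5), the product of all factors after the first has coefficients 1,2,2,3,5,7,7,6 for degrees 0…7.
[x^7] = 1·6 + 1·7 + 1·7 + 1·5 + 1·3 = 28.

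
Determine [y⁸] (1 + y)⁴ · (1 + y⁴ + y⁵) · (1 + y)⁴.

127

(1 + y)⁴ has coefficients 1,4,6,4,1 for degrees 0…4.
(1 + y⁴ + y⁵) has coefficients 1,0,0,0,1,1,0,0,0 for degrees 0…8.
Finally multiplying by (1 + y)⁴, the product of all factors after the first has coefficients 1,4,6,4,2,5,10,10,5 for degrees 0…8.
[y⁸] = 1·5 + 4·10 + 6·10 + 4·5 + 1·2 = 127.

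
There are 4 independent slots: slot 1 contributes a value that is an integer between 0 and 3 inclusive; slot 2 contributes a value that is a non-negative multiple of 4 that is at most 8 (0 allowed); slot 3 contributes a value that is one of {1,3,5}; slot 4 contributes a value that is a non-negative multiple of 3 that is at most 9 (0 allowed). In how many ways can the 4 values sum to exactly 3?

2

The generating function for the choices is (1 + t + t² + t³)·(1 + t⁴ + t⁸)·(t + t³ + t⁵)·(1 + t³ + t⁶ + t⁹); the count is [t³].
(1 + t + t² + t³) has coefficients 1,1,1,1 for degrees 0…3.
(1 + t⁴ + t⁸) has coefficients 1,0,0,0 for degrees 0…3.
Multiplying by (t + t³ + t⁵) gives running coefficients 0,1,0,1 for degrees 0…3.
Finally multiplying by (1 + t³ + t⁶ + t⁹), the product of all factors after the first has coefficients 0,1,0,1 for degrees 0…3.
[t³] = 1·1 + 1·0 + 1·1 + 1·0 = 2.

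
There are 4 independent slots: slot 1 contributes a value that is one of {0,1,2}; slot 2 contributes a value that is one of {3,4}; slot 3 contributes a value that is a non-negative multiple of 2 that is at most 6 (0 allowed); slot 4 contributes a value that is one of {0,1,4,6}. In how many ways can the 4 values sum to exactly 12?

9

The generating function for the choices is (1 + y + y²)·(y³ + y⁴)·(1 + y² + y⁴ + y⁶)·(1 + y + y⁴ + y⁶); the count is [y¹²].
(1 + y + y²) has coefficients 1,1,1 for degrees 0…2.
(y³ + y⁴) has coefficients 0,0,0,1,1,0,0,0,0,0,0,0,0 for degrees 0…12.
Multiplying by (1 + y² + y⁴ + y⁶) gives running coefficients 0,0,0,1,1,1,1,1,1,1,1,0,0 for degrees 0…12.
Finally multiplying by (1 + y + y⁴ + y⁶), the product of all factors after the first has coefficients 0,0,0,1,2,2,2,3,3,4,4,3,2 for degrees 0…12.
[y¹²] = 1·2 + 1·3 + 1·4 = 9.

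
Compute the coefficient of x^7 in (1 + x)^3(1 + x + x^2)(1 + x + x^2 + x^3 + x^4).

(1 + x)^3 has coefficients 1,3,3,1 for degrees 0…3.
(1 + x + x^2) has coefficients 1,1,1,0,0,0,0,0 for degrees 0…7.
Finally multiplying by (1 + x + x^2 + x^3 + x^4), the product of all factors after the first has coefficients 1,2,3,3,3,2,1,0 for degrees 0…7.
[x^7] = 1·0 + 3·1 + 3·2 + 1·3 = 12.

12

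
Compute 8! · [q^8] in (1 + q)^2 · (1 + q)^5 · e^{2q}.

The EGF product rule gives c_8 = Σ_{k_1+k_2+k_3=8} C(8; k_1,k_2,k_3) · ∏ g_i(k_i), where (1+q)^2 gives the falling factorial (2)_k; (1+q)^5 gives the falling factorial (5)_k; e^{2q} gives (2)^k.
g_1(k) for k = 0…8: 1, 2, 2, 0, 0, 0, 0, 0, 0.
g_2(k) for k = 0…8: 1, 5, 20, 60, 120, 120, 0, 0, 0.
g_3(k) for k = 0…8: 1, 2, 4, 8, 16, 32, 64, 128, 256.
First combine the last two factors: h(k) = Σ_j C(k,j)·g_2(j)·g_3(k−j) for k = 0…8: 1, 7, 44, 248, 1256, 5752, 24064, 93088, 336896.
c_8 = Σ_k C(8,k)·g_1(k)·h(8−k) = 1·1·336896 + 8·2·93088 + 28·2·24064 = 336896 + 1489408 + 1347584 = 3173888.

3173888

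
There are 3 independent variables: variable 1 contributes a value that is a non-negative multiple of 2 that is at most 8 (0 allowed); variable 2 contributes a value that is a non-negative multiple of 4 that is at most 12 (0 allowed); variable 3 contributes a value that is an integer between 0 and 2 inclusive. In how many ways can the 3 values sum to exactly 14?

The generating function for the choices is (1 + t² + t⁴ + t⁶ + t⁸)·(1 + t⁴ + t⁸ + t¹²)·(1 + t + t²); the count is [t¹⁴].
(1 + t² + t⁴ + t⁶ + t⁸) has coefficients 1,0,1,0,1,0,1,0,1 for degrees 0…8.
(1 + t⁴ + t⁸ + t¹²) has coefficients 1,0,0,0,1,0,0,0,1,0,0,0,1,0,0 for degrees 0…14.
Finally multiplying by (1 + t + t²), the product of all factors after the first has coefficients 1,1,1,0,1,1,1,0,1,1,1,0,1,1,1 for degrees 0…14.
[t¹⁴] = 1·1 + 1·1 + 1·1 + 1·1 + 1·1 = 5.

5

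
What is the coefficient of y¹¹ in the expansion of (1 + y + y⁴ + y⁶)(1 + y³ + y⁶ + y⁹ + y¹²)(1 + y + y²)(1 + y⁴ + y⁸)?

(1 + y + y⁴ + y⁶) has coefficients 1,1,0,0,1,0,1 for degrees 0…6.
(1 + y³ + y⁶ + y⁹ + y¹²) has coefficients 1,0,0,1,0,0,1,0,0,1,0,0 for degrees 0…11.
Multiplying by (1 + y + y²) gives running coefficients 1,1,1,1,1,1,1,1,1,1,1,1 for degrees 0…11.
Finally multiplying by (1 + y⁴ + y⁸), the product of all factors after the first has coefficients 1,1,1,1,2,2,2,2,3,3,3,3 for degrees 0…11.
[y¹¹] = 1·3 + 1·3 + 1·2 + 1·2 = 10.

10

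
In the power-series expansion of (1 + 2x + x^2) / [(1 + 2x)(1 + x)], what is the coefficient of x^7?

-64

The denominator gives the recurrence a_n = −3a_(n−1) − 2a_(n−2) for n ≥ 3; the numerator fixes a_0 = 1, a_1 = -1, a_2 = 2.
Iterating: 1, -1, 2, -4, 8, -16, 32, -64, so a_7 = -64.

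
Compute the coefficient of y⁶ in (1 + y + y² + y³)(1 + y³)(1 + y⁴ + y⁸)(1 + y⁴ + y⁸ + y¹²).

(1 + y + y² + y³) has coefficients 1,1,1,1 for degrees 0…3.
(1 + y³) has coefficients 1,0,0,1,0,0,0 for degrees 0…6.
Multiplying by (1 + y⁴ + y⁸) gives running coefficients 1,0,0,1,1,0,0 for degrees 0…6.
Finally multiplying by (1 + y⁴ + y⁸ + y¹²), the product of all factors after the first has coefficients 1,0,0,1,2,0,0 for degrees 0…6.
[y⁶] = 1·0 + 1·0 + 1·2 + 1·1 = 3.

3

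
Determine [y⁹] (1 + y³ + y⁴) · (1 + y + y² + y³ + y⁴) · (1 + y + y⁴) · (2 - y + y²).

6

(1 + y³ + y⁴) has coefficients 1,0,0,1,1 for degrees 0…4.
(1 + y + y² + y³ + y⁴) has coefficients 1,1,1,1,1,0,0,0,0,0 for degrees 0…9.
Multiplying by (1 + y + y⁴) gives running coefficients 1,2,2,2,3,2,1,1,1,0 for degrees 0…9.
Finally multiplying by (2 - y + y²), the product of all factors after the first has coefficients 2,3,3,4,6,3,3,3,2,0 for degrees 0…9.
[y⁹] = 1·0 + 1·3 + 1·3 = 6.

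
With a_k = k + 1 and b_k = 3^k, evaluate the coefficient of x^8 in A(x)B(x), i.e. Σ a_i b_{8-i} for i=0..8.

This is [x^8] in the product of the two ordinary generating functions.
Σ = 1·6561 + 2·2187 + 3·729 + 4·243 + 5·81 + 6·27 + 7·9 + 8·3 + 9·1 = 14757.

14757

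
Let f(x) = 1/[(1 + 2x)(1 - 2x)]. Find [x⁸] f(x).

256

The denominator gives the recurrence a_n = 4a_(n−2) for n ≥ 2; the numerator fixes a_0 = 1, a_1 = 0.
Iterating: 1, 0, 4, 0, 16, 0, 64, 0, 256, so a_8 = 256.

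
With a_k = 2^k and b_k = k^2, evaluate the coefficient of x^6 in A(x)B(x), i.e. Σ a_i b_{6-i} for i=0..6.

The convolution is the t^6 coefficient of A(t)B(t).
Σ = 1·36 + 2·25 + 4·16 + 8·9 + 16·4 + 32·1 + 64·0 = 318.

318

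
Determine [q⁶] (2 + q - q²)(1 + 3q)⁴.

(2 + q - q²) has coefficients 2,1,-1 for degrees 0…2.
(1 + 3q)⁴ has coefficients 1,12,54,108,81,0,0 for degrees 0…6.
[q⁶] = 2·0 + 1·0 − 1·81 = -81.

-81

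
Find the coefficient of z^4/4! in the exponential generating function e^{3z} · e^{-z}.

16

The EGF product rule gives c_4 = Σ_{k_1+k_2=4} C(4; k_1,k_2) · ∏ g_i(k_i), where e^{3z} gives (3)^k; e^{-z} gives (-1)^k.
g_1(k) for k = 0…4: 1, 3, 9, 27, 81.
g_2(k) for k = 0…4: 1, -1, 1, -1, 1.
c_4 = Σ_k C(4,k)·g_1(k)·g_2(4−k) = 1·1·1 + 4·3·(-1) + 6·9·1 + 4·27·(-1) + 1·81·1 = 1 − 12 + 54 − 108 + 81 = 16.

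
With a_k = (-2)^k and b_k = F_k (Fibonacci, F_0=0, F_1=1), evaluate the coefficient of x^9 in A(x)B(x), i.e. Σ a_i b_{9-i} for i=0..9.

220

The convolution is the t^9 coefficient of A(t)B(t).
Σ = 1·34 − 2·21 + 4·13 − 8·8 + 16·5 − 32·3 + 64·2 − 128·1 + 256·1 − 512·0 = 220.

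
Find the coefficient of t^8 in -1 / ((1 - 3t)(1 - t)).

-9841

The denominator gives the recurrence a_n = 4a_(n−1) − 3a_(n−2) for n ≥ 2; the numerator fixes a_0 = -1, a_1 = -4.
Iterating: -1, -4, -13, -40, -121, -364, -1093, -3280, -9841, so a_8 = -9841.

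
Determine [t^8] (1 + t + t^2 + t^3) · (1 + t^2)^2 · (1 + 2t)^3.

(1 + t + t^2 + t^3) has coefficients 1,1,1,1 for degrees 0…3.
(1 + t^2)^2 has coefficients 1,0,2,0,1,0,0,0,0 for degrees 0…8.
Finally multiplying by (1 + 2t)^3, the product of all factors after the first has coefficients 1,6,14,20,25,22,12,8,0 for degrees 0…8.
[t^8] = 1·0 + 1·8 + 1·12 + 1·22 = 42.

42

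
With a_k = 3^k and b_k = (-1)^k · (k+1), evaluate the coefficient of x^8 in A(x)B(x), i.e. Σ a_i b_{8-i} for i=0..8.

The convolution is the t^8 coefficient of A(t)B(t).
Σ = 1·9 + 3·(-8) + 9·7 + 27·(-6) + 81·5 + 243·(-4) + 729·3 + 2187·(-2) + 6561·1 = 3693.

3693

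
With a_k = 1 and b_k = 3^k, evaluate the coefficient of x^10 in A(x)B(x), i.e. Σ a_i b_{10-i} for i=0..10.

Write out a_i and b_{10-i} for i = 0,…,10 and sum the products.
Σ = 1·59049 + 1·19683 + 1·6561 + 1·2187 + 1·729 + 1·243 + 1·81 + 1·27 + 1·9 + 1·3 + 1·1 = 88573.

88573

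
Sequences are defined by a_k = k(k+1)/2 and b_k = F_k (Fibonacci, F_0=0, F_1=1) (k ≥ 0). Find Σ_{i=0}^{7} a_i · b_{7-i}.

97

The convolution is the x^7 coefficient of A(x)B(x).
Σ = 0·13 + 1·8 + 3·5 + 6·3 + 10·2 + 15·1 + 21·1 + 28·0 = 97.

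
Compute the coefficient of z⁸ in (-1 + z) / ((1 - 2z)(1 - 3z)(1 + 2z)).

Partial fractions give a closed form: a_n = (1/2)·2^n + (-6/5)·3^n + (-3/10)·(-2)^n.
At n = 8: a_8 = -7822.

-7822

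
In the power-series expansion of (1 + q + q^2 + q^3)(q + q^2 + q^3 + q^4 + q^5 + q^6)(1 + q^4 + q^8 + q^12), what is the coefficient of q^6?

(1 + q + q^2 + q^3) has coefficients 1,1,1,1 for degrees 0…3.
(q + q^2 + q^3 + q^4 + q^5 + q^6) has coefficients 0,1,1,1,1,1,1 for degrees 0…6.
Finally multiplying by (1 + q^4 + q^8 + q^12), the product of all factors after the first has coefficients 0,1,1,1,1,2,2 for degrees 0…6.
[q^6] = 1·2 + 1·2 + 1·1 + 1·1 = 6.

6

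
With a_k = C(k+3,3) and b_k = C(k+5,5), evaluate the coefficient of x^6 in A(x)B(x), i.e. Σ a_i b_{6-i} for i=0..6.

Write out a_i and b_{6-i} for i = 0,…,6 and sum the products.
Σ = 1·462 + 4·252 + 10·126 + 20·56 + 35·21 + 56·6 + 84·1 = 5005.

5005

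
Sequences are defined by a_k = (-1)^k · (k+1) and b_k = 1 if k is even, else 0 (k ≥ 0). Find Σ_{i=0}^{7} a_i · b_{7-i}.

-20

The convolution is the t^7 coefficient of A(t)B(t).
Σ = 1·0 − 2·1 + 3·0 − 4·1 + 5·0 − 6·1 + 7·0 − 8·1 = -20.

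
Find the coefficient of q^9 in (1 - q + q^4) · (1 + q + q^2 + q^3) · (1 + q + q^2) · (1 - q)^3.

(1 - q + q^4) has coefficients 1,-1,0,0,1 for degrees 0…4.
(1 + q + q^2 + q^3) has coefficients 1,1,1,1,0,0,0,0,0,0 for degrees 0…9.
Multiplying by (1 + q + q^2) gives running coefficients 1,2,3,3,2,1,0,0,0,0 for degrees 0…9.
Finally multiplying by (1 - q)^3, the product of all factors after the first has coefficients 1,-1,0,-1,0,1,0,1,-1,0 for degrees 0…9.
[q^9] = 1·0 − 1·(-1) + 1·1 = 2.

2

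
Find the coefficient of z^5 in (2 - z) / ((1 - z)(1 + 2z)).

-53

The denominator gives the recurrence a_n = −a_(n−1) + 2a_(n−2) for n ≥ 3; the numerator fixes a_0 = 2, a_1 = -3, a_2 = 7.
Iterating: 2, -3, 7, -13, 27, -53, so a_5 = -53.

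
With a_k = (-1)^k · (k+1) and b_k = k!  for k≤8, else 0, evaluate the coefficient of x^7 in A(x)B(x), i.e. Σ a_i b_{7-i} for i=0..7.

3881

The convolution is the t^7 coefficient of A(t)B(t).
Σ = 1·5040 − 2·720 + 3·120 − 4·24 + 5·6 − 6·2 + 7·1 − 8·1 = 3881.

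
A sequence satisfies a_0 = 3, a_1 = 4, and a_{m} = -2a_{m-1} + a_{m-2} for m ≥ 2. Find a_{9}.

2716

The ordinary generating function has denominator 1 + 2x - x^2.
Iterating the recurrence: a_0,…,a_{9} = 3, 4, -5, 14, -33, 80, -193, 466, -1125, 2716.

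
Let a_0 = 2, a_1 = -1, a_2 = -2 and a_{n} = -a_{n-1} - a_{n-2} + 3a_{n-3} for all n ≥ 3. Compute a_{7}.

-67

The ordinary generating function has denominator 1 + q + q^2 - 3q^3.
Iterating the recurrence: a_0,…,a_{7} = 2, -1, -2, 9, -10, -5, 42, -67.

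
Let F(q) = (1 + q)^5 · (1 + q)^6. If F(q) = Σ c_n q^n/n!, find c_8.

The EGF product rule gives c_8 = Σ_{k_1+k_2=8} C(8; k_1,k_2) · ∏ g_i(k_i), where (1+q)^5 gives the falling factorial (5)_k; (1+q)^6 gives the falling factorial (6)_k.
g_1(k) for k = 0…8: 1, 5, 20, 60, 120, 120, 0, 0, 0.
g_2(k) for k = 0…8: 1, 6, 30, 120, 360, 720, 720, 0, 0.
c_8 = Σ_k C(8,k)·g_1(k)·g_2(8−k) = 28·20·720 + 56·60·720 + 70·120·360 + 56·120·120 = 403200 + 2419200 + 3024000 + 806400 = 6652800.

6652800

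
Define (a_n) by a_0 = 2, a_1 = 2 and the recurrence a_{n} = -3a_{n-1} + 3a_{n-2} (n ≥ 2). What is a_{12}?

The ordinary generating function has denominator 1 + 3x - 3x^2.
Iterating the recurrence: a_0,…,a_{12} = 2, 2, 0, 6, -18, 72, -270, 1026, -3888, 14742, -55890, 211896, -803358.

-803358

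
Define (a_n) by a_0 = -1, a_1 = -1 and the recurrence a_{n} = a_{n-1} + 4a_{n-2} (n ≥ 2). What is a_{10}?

The ordinary generating function has denominator 1 - y - 4y^2.
Iterating the recurrence: a_0,…,a_{10} = -1, -1, -5, -9, -29, -65, -181, -441, -1165, -2929, -7589.

-7589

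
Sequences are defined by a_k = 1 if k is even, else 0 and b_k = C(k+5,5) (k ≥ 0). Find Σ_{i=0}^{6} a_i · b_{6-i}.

610

Write out a_i and b_{6-i} for i = 0,…,6 and sum the products.
Σ = 1·462 + 0·252 + 1·126 + 0·56 + 1·21 + 0·6 + 1·1 = 610.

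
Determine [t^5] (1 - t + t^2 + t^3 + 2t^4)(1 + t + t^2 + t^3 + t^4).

(1 - t + t^2 + t^3 + 2t^4) has coefficients 1,-1,1,1,2 for degrees 0…4.
(1 + t + t^2 + t^3 + t^4) has coefficients 1,1,1,1,1,0 for degrees 0…5.
[t^5] = 1·0 − 1·1 + 1·1 + 1·1 + 2·1 = 3.

3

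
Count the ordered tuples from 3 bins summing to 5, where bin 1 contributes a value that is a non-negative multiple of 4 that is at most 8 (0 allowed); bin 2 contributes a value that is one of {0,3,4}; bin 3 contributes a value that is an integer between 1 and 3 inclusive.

The generating function for the choices is (1 + y⁴ + y⁸)·(1 + y³ + y⁴)·(y + y² + y³); the count is [y⁵].
(1 + y⁴ + y⁸) has coefficients 1,0,0,0,1,0 for degrees 0…5.
(1 + y³ + y⁴) has coefficients 1,0,0,1,1,0 for degrees 0…5.
Finally multiplying by (y + y² + y³), the product of all factors after the first has coefficients 0,1,1,1,1,2 for degrees 0…5.
[y⁵] = 1·2 + 1·1 = 3.

3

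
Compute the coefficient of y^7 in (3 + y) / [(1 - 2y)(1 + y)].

298

The denominator gives the recurrence a_n = a_(n−1) + 2a_(n−2) for n ≥ 3; the numerator fixes a_0 = 3, a_1 = 4, a_2 = 10.
Iterating: 3, 4, 10, 18, 38, 74, 150, 298, so a_7 = 298.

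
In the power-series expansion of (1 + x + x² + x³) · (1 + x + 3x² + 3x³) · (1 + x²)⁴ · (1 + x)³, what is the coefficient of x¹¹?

(1 + x + x² + x³) has coefficients 1,1,1,1 for degrees 0…3.
(1 + x + 3x² + 3x³) has coefficients 1,1,3,3,0,0,0,0,0,0,0,0 for degrees 0…11.
Multiplying by (1 + x²)⁴ gives running coefficients 1,1,7,7,18,18,22,22,13,13,3,3 for degrees 0…11.
Finally multiplying by (1 + x)³, the product of all factors after the first has coefficients 1,4,13,32,61,100,137,160,163,140,103,64 for degrees 0…11.
[x¹¹] = 1·64 + 1·103 + 1·140 + 1·163 = 470.

470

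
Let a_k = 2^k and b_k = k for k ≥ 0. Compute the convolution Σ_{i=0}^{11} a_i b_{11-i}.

The convolution is the x^11 coefficient of A(x)B(x).
Σ = 1·11 + 2·10 + 4·9 + 8·8 + 16·7 + 32·6 + 64·5 + 128·4 + 256·3 + 512·2 + 1024·1 + 2048·0 = 4083.

4083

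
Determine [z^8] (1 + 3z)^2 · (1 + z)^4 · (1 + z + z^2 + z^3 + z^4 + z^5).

206

(1 + 3z)^2 has coefficients 1,6,9 for degrees 0…2.
(1 + z)^4 has coefficients 1,4,6,4,1,0,0,0,0 for degrees 0…8.
Finally multiplying by (1 + z + z^2 + z^3 + z^4 + z^5), the product of all factors after the first has coefficients 1,5,11,15,16,16,15,11,5 for degrees 0…8.
[z^8] = 1·5 + 6·11 + 9·15 = 206.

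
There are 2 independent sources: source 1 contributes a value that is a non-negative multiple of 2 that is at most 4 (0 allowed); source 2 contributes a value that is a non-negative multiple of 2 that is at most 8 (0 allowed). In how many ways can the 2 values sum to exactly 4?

The generating function for the choices is (1 + t² + t⁴)·(1 + t² + t⁴ + t⁶ + t⁸); the count is [t⁴].
(1 + t² + t⁴) has coefficients 1,0,1,0,1 for degrees 0…4.
(1 + t² + t⁴ + t⁶ + t⁸) has coefficients 1,0,1,0,1 for degrees 0…4.
[t⁴] = 1·1 + 1·1 + 1·1 = 3.

3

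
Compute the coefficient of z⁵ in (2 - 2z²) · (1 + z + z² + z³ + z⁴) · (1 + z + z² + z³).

-2

(2 - 2z²) has coefficients 2,0,-2 for degrees 0…2.
(1 + z + z² + z³ + z⁴) has coefficients 1,1,1,1,1,0 for degrees 0…5.
Finally multiplying by (1 + z + z² + z³), the product of all factors after the first has coefficients 1,2,3,4,4,3 for degrees 0…5.
[z⁵] = 2·3 − 2·4 = -2.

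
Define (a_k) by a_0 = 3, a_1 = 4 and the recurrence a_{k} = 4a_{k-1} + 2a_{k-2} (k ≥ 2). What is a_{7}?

The ordinary generating function has denominator 1 - 4y - 2y^2.
Iterating the recurrence: a_0,…,a_{7} = 3, 4, 22, 96, 428, 1904, 8472, 37696.

37696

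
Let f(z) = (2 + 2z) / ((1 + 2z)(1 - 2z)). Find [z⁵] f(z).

The denominator gives the recurrence a_n = 4a_(n−2) for n ≥ 2; the numerator fixes a_0 = 2, a_1 = 2.
Iterating: 2, 2, 8, 8, 32, 32, so a_5 = 32.

32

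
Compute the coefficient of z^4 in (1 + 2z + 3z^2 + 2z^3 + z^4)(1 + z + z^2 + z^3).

8

(1 + 2z + 3z^2 + 2z^3 + z^4) has coefficients 1,2,3,2,1 for degrees 0…4.
(1 + z + z^2 + z^3) has coefficients 1,1,1,1,0 for degrees 0…4.
[z^4] = 1·0 + 2·1 + 3·1 + 2·1 + 1·1 = 8.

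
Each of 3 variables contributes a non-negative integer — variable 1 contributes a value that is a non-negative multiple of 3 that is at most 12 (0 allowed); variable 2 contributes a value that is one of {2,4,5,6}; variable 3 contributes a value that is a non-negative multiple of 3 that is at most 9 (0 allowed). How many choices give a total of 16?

4

The generating function for the choices is (1 + y^3 + y^6 + y^9 + y^12)·(y^2 + y^4 + y^5 + y^6)·(1 + y^3 + y^6 + y^9); the count is [y^16].
(1 + y^3 + y^6 + y^9 + y^12) has coefficients 1,0,0,1,0,0,1,0,0,1,0,0,1 for degrees 0…12.
(y^2 + y^4 + y^5 + y^6) has coefficients 0,0,1,0,1,1,1,0,0,0,0,0,0,0,0,0,0 for degrees 0…16.
Finally multiplying by (1 + y^3 + y^6 + y^9), the product of all factors after the first has coefficients 0,0,1,0,1,2,1,1,2,1,1,2,1,1,1,1,0 for degrees 0…16.
[y^16] = 1·0 + 1·1 + 1·1 + 1·1 + 1·1 = 4.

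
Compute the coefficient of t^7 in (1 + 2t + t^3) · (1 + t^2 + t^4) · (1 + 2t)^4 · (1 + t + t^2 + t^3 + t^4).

(1 + 2t + t^3) has coefficients 1,2,0,1 for degrees 0…3.
(1 + t^2 + t^4) has coefficients 1,0,1,0,1,0,0,0 for degrees 0…7.
Multiplying by (1 + 2t)^4 gives running coefficients 1,8,25,40,41,40,40,32 for degrees 0…7.
Finally multiplying by (1 + t + t^2 + t^3 + t^4), the product of all factors after the first has coefficients 1,9,34,74,115,154,186,193 for degrees 0…7.
[t^7] = 1·193 + 2·186 + 1·115 = 680.

680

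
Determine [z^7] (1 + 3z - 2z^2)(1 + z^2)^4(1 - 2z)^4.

(1 + 3z - 2z^2) has coefficients 1,3,-2 for degrees 0…2.
(1 + z^2)^4 has coefficients 1,0,4,0,6,0,4,0 for degrees 0…7.
Finally multiplying by (1 - 2z)^4, the product of all factors after the first has coefficients 1,-8,28,-64,118,-176,212,-224 for degrees 0…7.
[z^7] = 1·(-224) + 3·212 − 2·(-176) = 764.

764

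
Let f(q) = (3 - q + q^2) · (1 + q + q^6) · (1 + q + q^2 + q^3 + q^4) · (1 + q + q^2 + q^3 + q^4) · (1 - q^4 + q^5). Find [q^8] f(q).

13

(3 - q + q^2) has coefficients 3,-1,1 for degrees 0…2.
(1 + q + q^6) has coefficients 1,1,0,0,0,0,1,0,0 for degrees 0…8.
Multiplying by (1 + q + q^2 + q^3 + q^4) gives running coefficients 1,2,2,2,2,1,1,1,1 for degrees 0…8.
Multiplying by (1 + q + q^2 + q^3 + q^4) gives running coefficients 1,3,5,7,9,9,8,7,6 for degrees 0…8.
Finally multiplying by (1 - q^4 + q^5), the product of all factors after the first has coefficients 1,3,5,7,8,7,6,5,4 for degrees 0…8.
[q^8] = 3·4 − 1·5 + 1·6 = 13.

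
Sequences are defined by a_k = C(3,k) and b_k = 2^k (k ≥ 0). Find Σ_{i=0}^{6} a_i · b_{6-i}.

This is [x^6] in the product of the two ordinary generating functions.
Σ = 1·64 + 3·32 + 3·16 + 1·8 + 0·4 + 0·2 + 0·1 = 216.

216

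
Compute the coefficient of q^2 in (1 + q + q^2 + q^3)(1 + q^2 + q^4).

(1 + q + q^2 + q^3) has coefficients 1,1,1 for degrees 0…2.
(1 + q^2 + q^4) has coefficients 1,0,1 for degrees 0…2.
[q^2] = 1·1 + 1·0 + 1·1 = 2.

2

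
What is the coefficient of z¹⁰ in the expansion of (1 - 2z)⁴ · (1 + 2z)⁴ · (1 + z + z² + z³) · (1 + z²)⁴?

(1 - 2z)⁴ has coefficients 1,-8,24,-32,16 for degrees 0…4.
(1 + 2z)⁴ has coefficients 1,8,24,32,16,0,0,0,0,0,0 for degrees 0…10.
Multiplying by (1 + z + z² + z³) gives running coefficients 1,9,33,65,80,72,48,16,0,0,0 for degrees 0…10.
Finally multiplying by (1 + z²)⁴, the product of all factors after the first has coefficients 1,9,37,101,218,386,570,730,805,765,641 for degrees 0…10.
[z¹⁰] = 1·641 − 8·765 + 24·805 − 32·730 + 16·570 = -399.

-399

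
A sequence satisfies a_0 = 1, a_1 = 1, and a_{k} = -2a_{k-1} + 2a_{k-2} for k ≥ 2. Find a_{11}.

The ordinary generating function has denominator 1 + 2q - 2q^2.
Iterating the recurrence: a_0,…,a_{11} = 1, 1, 0, 2, -4, 12, -32, 88, -240, 656, -1792, 4896.

4896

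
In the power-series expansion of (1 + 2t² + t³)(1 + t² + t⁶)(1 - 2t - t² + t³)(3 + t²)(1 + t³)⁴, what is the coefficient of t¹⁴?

(1 + 2t² + t³) has coefficients 1,0,2,1 for degrees 0…3.
(1 + t² + t⁶) has coefficients 1,0,1,0,0,0,1,0,0,0,0,0,0,0,0 for degrees 0…14.
Multiplying by (1 - 2t - t² + t³) gives running coefficients 1,-2,0,-1,-1,1,1,-2,-1,1,0,0,0,0,0 for degrees 0…14.
Multiplying by (3 + t²) gives running coefficients 3,-6,1,-5,-3,2,2,-5,-2,1,-1,1,0,0,0 for degrees 0…14.
Finally multiplying by (1 + t³)⁴, the product of all factors after the first has coefficients 3,-6,1,7,-27,6,0,-53,12,-9,-63,9,-1,-52,1 for degrees 0…14.
[t¹⁴] = 1·1 + 2·(-1) + 1·9 = 8.

8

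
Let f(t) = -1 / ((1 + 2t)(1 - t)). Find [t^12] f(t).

-2731

Partial fractions give a closed form: a_n = (-2/3)·(-2)^n + (-1/3)·1^n.
At n = 12: a_12 = -2731.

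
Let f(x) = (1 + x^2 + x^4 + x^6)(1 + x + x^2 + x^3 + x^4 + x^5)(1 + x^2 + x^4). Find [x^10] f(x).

6

(1 + x^2 + x^4 + x^6) has coefficients 1,0,1,0,1,0,1 for degrees 0…6.
(1 + x + x^2 + x^3 + x^4 + x^5) has coefficients 1,1,1,1,1,1,0,0,0,0,0 for degrees 0…10.
Finally multiplying by (1 + x^2 + x^4), the product of all factors after the first has coefficients 1,1,2,2,3,3,2,2,1,1,0 for degrees 0…10.
[x^10] = 1·0 + 1·1 + 1·2 + 1·3 = 6.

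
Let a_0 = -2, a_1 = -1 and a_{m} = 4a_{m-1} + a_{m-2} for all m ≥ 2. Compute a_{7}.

The ordinary generating function has denominator 1 - 4y - y^2.
Iterating the recurrence: a_0,…,a_{7} = -2, -1, -6, -25, -106, -449, -1902, -8057.

-8057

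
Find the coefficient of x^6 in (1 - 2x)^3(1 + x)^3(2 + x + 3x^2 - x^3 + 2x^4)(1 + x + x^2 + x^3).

(1 - 2x)^3 has coefficients 1,-6,12,-8 for degrees 0…3.
(1 + x)^3 has coefficients 1,3,3,1,0,0,0 for degrees 0…6.
Multiplying by (2 + x + 3x^2 - x^3 + 2x^4) gives running coefficients 2,7,12,13,9,6,5 for degrees 0…6.
Finally multiplying by (1 + x + x^2 + x^3), the product of all factors after the first has coefficients 2,9,21,34,41,40,33 for degrees 0…6.
[x^6] = 1·33 − 6·40 + 12·41 − 8·34 = 13.

13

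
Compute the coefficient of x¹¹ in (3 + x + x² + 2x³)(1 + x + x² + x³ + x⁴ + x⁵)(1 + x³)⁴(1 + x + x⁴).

195

(3 + x + x² + 2x³) has coefficients 3,1,1,2 for degrees 0…3.
(1 + x + x² + x³ + x⁴ + x⁵) has coefficients 1,1,1,1,1,1,0,0,0,0,0,0 for degrees 0…11.
Multiplying by (1 + x³)⁴ gives running coefficients 1,1,1,5,5,5,10,10,10,10,10,10 for degrees 0…11.
Finally multiplying by (1 + x + x⁴), the product of all factors after the first has coefficients 1,2,2,6,11,11,16,25,25,25,30,30 for degrees 0…11.
[x¹¹] = 3·30 + 1·30 + 1·25 + 2·25 = 195.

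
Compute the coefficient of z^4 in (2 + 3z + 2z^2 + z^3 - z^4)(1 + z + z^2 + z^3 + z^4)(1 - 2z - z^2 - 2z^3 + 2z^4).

(2 + 3z + 2z^2 + z^3 - z^4) has coefficients 2,3,2,1,-1 for degrees 0…4.
(1 + z + z^2 + z^3 + z^4) has coefficients 1,1,1,1,1 for degrees 0…4.
Finally multiplying by (1 - 2z - z^2 - 2z^3 + 2z^4), the product of all factors after the first has coefficients 1,-1,-2,-4,-2 for degrees 0…4.
[z^4] = 2·(-2) + 3·(-4) + 2·(-2) + 1·(-1) − 1·1 = -22.

-22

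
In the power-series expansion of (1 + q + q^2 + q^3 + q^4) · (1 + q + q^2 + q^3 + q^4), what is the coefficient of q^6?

(1 + q + q^2 + q^3 + q^4) has coefficients 1,1,1,1,1 for degrees 0…4.
(1 + q + q^2 + q^3 + q^4) has coefficients 1,1,1,1,1,0,0 for degrees 0…6.
[q^6] = 1·0 + 1·0 + 1·1 + 1·1 + 1·1 = 3.

3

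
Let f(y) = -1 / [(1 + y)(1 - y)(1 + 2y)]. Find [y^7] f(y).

170

The denominator gives the recurrence a_n = −2a_(n−1) + a_(n−2) + 2a_(n−3) for n ≥ 3; the numerator fixes a_0 = -1, a_1 = 2, a_2 = -5.
Iterating: -1, 2, -5, 10, -21, 42, -85, 170, so a_7 = 170.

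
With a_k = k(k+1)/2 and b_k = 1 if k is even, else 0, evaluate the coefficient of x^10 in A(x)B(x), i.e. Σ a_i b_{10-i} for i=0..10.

125

Write out a_i and b_{10-i} for i = 0,…,10 and sum the products.
Σ = 0·1 + 1·0 + 3·1 + 6·0 + 10·1 + 15·0 + 21·1 + 28·0 + 36·1 + 45·0 + 55·1 = 125.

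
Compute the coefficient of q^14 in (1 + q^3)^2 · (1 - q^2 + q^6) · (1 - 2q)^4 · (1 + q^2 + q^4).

-63

(1 + q^3)^2 has coefficients 1,0,0,2,0,0,1 for degrees 0…6.
(1 - q^2 + q^6) has coefficients 1,0,-1,0,0,0,1,0,0,0,0,0,0,0,0 for degrees 0…14.
Multiplying by (1 - 2q)^4 gives running coefficients 1,-8,23,-24,-8,32,-15,-8,24,-32,16,0,0,0,0 for degrees 0…14.
Finally multiplying by (1 + q^2 + q^4), the product of all factors after the first has coefficients 1,-8,24,-32,16,0,0,0,1,-8,25,-40,40,-32,16 for degrees 0…14.
[q^14] = 1·16 + 2·(-40) + 1·1 = -63.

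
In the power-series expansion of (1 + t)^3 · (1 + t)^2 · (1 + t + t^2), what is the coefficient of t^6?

(1 + t)^3 has coefficients 1,3,3,1 for degrees 0…3.
(1 + t)^2 has coefficients 1,2,1,0,0,0,0 for degrees 0…6.
Finally multiplying by (1 + t + t^2), the product of all factors after the first has coefficients 1,3,4,3,1,0,0 for degrees 0…6.
[t^6] = 1·0 + 3·0 + 3·1 + 1·3 = 6.

6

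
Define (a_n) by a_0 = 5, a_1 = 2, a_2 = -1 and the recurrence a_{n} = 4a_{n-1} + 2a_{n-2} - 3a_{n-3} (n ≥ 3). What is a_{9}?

-102603

The ordinary generating function has denominator 1 - 4y - 2y^2 + 3y^3.
Iterating the recurrence: a_0,…,a_{9} = 5, 2, -1, -15, -68, -299, -1287, -5542, -23845, -102603.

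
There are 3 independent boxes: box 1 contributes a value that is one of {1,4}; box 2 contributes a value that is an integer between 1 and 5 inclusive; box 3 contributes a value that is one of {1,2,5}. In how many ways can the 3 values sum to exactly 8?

The generating function for the choices is (q + q^4)·(q + q^2 + q^3 + q^4 + q^5)·(q + q^2 + q^5); the count is [q^8].
(q + q^4) has coefficients 0,1,0,0,1 for degrees 0…4.
(q + q^2 + q^3 + q^4 + q^5) has coefficients 0,1,1,1,1,1,0,0,0 for degrees 0…8.
Finally multiplying by (q + q^2 + q^5), the product of all factors after the first has coefficients 0,0,1,2,2,2,3,2,1 for degrees 0…8.
[q^8] = 1·2 + 1·2 = 4.

4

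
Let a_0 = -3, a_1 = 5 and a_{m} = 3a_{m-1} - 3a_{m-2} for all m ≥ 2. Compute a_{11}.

The ordinary generating function has denominator 1 - 3q + 3q^2.
Iterating the recurrence: a_0,…,a_{11} = -3, 5, 24, 57, 99, 126, 81, -135, -648, -1539, -2673, -3402.

-3402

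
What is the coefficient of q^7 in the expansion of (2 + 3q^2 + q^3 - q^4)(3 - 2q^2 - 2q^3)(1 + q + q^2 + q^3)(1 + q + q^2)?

-46

(2 + 3q^2 + q^3 - q^4) has coefficients 2,0,3,1,-1 for degrees 0…4.
(3 - 2q^2 - 2q^3) has coefficients 3,0,-2,-2,0,0,0,0 for degrees 0…7.
Multiplying by (1 + q + q^2 + q^3) gives running coefficients 3,3,1,-1,-4,-4,-2,0 for degrees 0…7.
Finally multiplying by (1 + q + q^2), the product of all factors after the first has coefficients 3,6,7,3,-4,-9,-10,-6 for degrees 0…7.
[q^7] = 2·(-6) + 3·(-9) + 1·(-4) − 1·3 = -46.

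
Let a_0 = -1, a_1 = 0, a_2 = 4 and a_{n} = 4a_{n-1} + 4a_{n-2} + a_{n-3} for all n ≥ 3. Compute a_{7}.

The ordinary generating function has denominator 1 - 4q - 4q^2 - q^3.
Iterating the recurrence: a_0,…,a_{7} = -1, 0, 4, 15, 76, 368, 1791, 8712.

8712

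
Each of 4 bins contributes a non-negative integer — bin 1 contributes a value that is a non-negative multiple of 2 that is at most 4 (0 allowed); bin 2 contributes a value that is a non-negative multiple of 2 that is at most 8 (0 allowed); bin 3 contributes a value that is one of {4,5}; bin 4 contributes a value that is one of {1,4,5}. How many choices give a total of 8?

3

The generating function for the choices is (1 + y² + y⁴)·(1 + y² + y⁴ + y⁶ + y⁸)·(y⁴ + y⁵)·(y + y⁴ + y⁵); the count is [y⁸].
(1 + y² + y⁴) has coefficients 1,0,1,0,1 for degrees 0…4.
(1 + y² + y⁴ + y⁶ + y⁸) has coefficients 1,0,1,0,1,0,1,0,1 for degrees 0…8.
Multiplying by (y⁴ + y⁵) gives running coefficients 0,0,0,0,1,1,1,1,1 for degrees 0…8.
Finally multiplying by (y + y⁴ + y⁵), the product of all factors after the first has coefficients 0,0,0,0,0,1,1,1,2 for degrees 0…8.
[y⁸] = 1·2 + 1·1 + 1·0 = 3.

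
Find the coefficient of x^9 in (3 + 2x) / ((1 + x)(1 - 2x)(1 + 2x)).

Partial fractions give a closed form: a_n = (-1/3)·(-1)^n + (4/3)·2^n + (2)·(-2)^n.
At n = 9: a_9 = -341.

-341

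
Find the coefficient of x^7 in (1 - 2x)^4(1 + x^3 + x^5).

40

(1 - 2x)^4 has coefficients 1,-8,24,-32,16 for degrees 0…4.
(1 + x^3 + x^5) has coefficients 1,0,0,1,0,1,0,0 for degrees 0…7.
[x^7] = 1·0 − 8·0 + 24·1 − 32·0 + 16·1 = 40.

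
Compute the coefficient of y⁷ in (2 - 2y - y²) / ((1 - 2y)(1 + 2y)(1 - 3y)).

Partial fractions give a closed form: a_n = (-3/4)·2^n + (11/20)·(-2)^n + (11/5)·3^n.
At n = 7: a_7 = 4645.

4645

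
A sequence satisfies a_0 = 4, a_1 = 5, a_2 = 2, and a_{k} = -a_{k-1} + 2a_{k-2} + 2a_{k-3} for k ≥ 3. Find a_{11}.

The ordinary generating function has denominator 1 + y - 2y^2 - 2y^3.
Iterating the recurrence: a_0,…,a_{11} = 4, 5, 2, 16, -2, 38, -10, 82, -26, 170, -58, 346.

346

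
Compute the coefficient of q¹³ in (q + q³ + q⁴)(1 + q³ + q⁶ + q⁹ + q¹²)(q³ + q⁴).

3

(q + q³ + q⁴) has coefficients 0,1,0,1,1 for degrees 0…4.
(1 + q³ + q⁶ + q⁹ + q¹²) has coefficients 1,0,0,1,0,0,1,0,0,1,0,0,1,0 for degrees 0…13.
Finally multiplying by (q³ + q⁴), the product of all factors after the first has coefficients 0,0,0,1,1,0,1,1,0,1,1,0,1,1 for degrees 0…13.
[q¹³] = 1·1 + 1·1 + 1·1 = 3.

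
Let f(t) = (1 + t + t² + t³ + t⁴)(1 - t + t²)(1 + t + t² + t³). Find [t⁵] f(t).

3

(1 + t + t² + t³ + t⁴) has coefficients 1,1,1,1,1 for degrees 0…4.
(1 - t + t²) has coefficients 1,-1,1,0,0,0 for degrees 0…5.
Finally multiplying by (1 + t + t² + t³), the product of all factors after the first has coefficients 1,0,1,1,0,1 for degrees 0…5.
[t⁵] = 1·1 + 1·0 + 1·1 + 1·1 + 1·0 = 3.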